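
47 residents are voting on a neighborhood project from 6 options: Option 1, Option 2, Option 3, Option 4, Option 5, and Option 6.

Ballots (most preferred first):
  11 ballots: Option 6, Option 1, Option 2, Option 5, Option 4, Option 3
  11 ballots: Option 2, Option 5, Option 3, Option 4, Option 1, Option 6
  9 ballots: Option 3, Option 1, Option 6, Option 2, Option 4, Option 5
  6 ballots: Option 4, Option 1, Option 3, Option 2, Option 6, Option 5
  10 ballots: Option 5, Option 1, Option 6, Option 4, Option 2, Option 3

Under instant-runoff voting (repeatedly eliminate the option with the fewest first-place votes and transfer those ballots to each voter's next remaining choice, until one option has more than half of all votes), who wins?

Option 3

Round 1: Option 1 0, Option 2 11, Option 3 9, Option 4 6, Option 5 10, Option 6 11. Option 1 eliminated.
Round 2: Option 2 11, Option 3 9, Option 4 6, Option 5 10, Option 6 11. Option 4 eliminated.
Round 3: Option 2 11, Option 3 15, Option 5 10, Option 6 11. Option 5 eliminated.
Round 4: Option 2 11, Option 3 15, Option 6 21. Option 2 eliminated.
Round 5: Option 3 26, Option 6 21. Option 3 has a majority (≥24).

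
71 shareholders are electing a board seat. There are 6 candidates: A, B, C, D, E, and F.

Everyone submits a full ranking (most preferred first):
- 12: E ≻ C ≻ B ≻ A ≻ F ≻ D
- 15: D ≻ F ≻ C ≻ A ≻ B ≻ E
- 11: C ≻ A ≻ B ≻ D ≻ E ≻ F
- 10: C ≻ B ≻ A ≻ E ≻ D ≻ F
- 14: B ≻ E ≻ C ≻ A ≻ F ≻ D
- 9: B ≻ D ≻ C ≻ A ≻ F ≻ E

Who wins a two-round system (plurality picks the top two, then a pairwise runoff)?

C

Round 1 first-place votes: A 0, B 23, C 21, D 15, E 12, F 0. B and C advance.
Runoff: B is ranked above C on 23 ballots, C above B on 48.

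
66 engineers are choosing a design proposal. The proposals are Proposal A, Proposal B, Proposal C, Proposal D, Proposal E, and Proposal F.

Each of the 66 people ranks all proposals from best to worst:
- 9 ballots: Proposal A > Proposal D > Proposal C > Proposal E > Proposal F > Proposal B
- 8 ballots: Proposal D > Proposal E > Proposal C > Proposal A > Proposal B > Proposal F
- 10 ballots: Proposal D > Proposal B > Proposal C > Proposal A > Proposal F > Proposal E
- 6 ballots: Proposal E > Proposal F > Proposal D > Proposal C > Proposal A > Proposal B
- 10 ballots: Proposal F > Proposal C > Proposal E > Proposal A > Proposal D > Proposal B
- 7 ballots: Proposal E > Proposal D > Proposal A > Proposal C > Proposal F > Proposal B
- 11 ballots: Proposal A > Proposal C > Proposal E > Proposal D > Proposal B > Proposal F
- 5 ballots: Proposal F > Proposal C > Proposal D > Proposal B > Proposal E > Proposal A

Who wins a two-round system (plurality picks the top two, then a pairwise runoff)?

Proposal D

Round 1 first-place votes: Proposal A 20, Proposal B 0, Proposal C 0, Proposal D 18, Proposal E 13, Proposal F 15. Proposal A and Proposal D advance.
Runoff: Proposal A is ranked above Proposal D on 30 ballots, Proposal D above Proposal A on 36.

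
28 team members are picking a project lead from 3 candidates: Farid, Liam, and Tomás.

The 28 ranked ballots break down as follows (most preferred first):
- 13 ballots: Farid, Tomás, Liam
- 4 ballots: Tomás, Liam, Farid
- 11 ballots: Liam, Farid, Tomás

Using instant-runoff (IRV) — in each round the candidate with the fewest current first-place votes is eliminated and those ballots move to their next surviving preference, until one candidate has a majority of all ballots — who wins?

Round 1: Farid 13, Liam 11, Tomás 4. Tomás eliminated.
Round 2: Farid 13, Liam 15. Liam has a majority (≥15).

Liam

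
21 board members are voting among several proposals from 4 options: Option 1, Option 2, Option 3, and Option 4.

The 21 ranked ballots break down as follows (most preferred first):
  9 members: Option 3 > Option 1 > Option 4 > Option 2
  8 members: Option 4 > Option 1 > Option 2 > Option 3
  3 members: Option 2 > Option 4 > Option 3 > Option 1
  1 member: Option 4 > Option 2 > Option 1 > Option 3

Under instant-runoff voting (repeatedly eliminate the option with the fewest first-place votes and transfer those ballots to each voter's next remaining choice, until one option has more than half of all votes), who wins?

Round 1: Option 1 0, Option 2 3, Option 3 9, Option 4 9. Option 1 eliminated.
Round 2: Option 2 3, Option 3 9, Option 4 9. Option 2 eliminated.
Round 3: Option 3 9, Option 4 12. Option 4 has a majority (≥11).

Option 4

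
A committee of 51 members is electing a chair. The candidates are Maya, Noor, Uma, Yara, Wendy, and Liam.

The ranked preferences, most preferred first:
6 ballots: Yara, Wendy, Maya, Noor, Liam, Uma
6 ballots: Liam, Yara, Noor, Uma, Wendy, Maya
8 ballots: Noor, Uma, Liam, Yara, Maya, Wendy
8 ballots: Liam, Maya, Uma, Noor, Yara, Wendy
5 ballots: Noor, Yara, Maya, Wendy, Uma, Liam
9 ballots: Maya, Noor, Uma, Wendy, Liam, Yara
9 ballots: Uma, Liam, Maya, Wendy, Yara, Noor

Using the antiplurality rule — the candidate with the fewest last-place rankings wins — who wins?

Liam

Last-place votes: Maya 6, Noor 9, Uma 6, Yara 9, Wendy 16, Liam 5.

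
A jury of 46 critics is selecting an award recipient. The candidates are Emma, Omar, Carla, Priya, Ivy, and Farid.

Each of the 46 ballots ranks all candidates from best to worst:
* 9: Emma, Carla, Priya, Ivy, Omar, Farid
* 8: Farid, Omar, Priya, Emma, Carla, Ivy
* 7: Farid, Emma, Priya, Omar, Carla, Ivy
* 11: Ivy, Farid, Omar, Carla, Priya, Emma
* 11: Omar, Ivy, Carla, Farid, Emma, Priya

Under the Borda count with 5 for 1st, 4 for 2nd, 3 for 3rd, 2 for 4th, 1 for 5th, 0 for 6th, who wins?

Omar

Emma: 9×5 + 8×2 + 7×4 + 11×0 + 11×1 = 100
Omar: 9×1 + 8×4 + 7×2 + 11×3 + 11×5 = 143
Carla: 9×4 + 8×1 + 7×1 + 11×2 + 11×3 = 106
Priya: 9×3 + 8×3 + 7×3 + 11×1 + 11×0 = 83
Ivy: 9×2 + 8×0 + 7×0 + 11×5 + 11×4 = 117
Farid: 9×0 + 8×5 + 7×5 + 11×4 + 11×2 = 141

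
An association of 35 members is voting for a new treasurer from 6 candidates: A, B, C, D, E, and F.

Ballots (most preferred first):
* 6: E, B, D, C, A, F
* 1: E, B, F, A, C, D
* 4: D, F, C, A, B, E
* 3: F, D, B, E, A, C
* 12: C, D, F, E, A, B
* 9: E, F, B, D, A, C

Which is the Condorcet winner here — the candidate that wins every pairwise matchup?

D

D vs A: 34–1
D vs B: 19–16
D vs C: 22–13
D vs E: 19–16
D vs F: 22–13
D beats every other candidate.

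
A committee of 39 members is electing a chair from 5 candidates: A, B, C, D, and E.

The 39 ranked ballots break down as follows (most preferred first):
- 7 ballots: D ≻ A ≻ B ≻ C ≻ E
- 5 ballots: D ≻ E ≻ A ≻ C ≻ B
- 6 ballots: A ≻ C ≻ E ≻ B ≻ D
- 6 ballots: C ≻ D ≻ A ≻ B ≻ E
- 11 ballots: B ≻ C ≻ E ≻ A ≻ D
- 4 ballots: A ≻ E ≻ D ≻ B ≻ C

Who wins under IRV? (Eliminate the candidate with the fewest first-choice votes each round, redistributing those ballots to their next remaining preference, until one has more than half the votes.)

Round 1: A 10, B 11, C 6, D 12, E 0. E eliminated.
Round 2: A 10, B 11, C 6, D 12. C eliminated.
Round 3: A 10, B 11, D 18. A eliminated.
Round 4: B 17, D 22. D has a majority (≥20).

D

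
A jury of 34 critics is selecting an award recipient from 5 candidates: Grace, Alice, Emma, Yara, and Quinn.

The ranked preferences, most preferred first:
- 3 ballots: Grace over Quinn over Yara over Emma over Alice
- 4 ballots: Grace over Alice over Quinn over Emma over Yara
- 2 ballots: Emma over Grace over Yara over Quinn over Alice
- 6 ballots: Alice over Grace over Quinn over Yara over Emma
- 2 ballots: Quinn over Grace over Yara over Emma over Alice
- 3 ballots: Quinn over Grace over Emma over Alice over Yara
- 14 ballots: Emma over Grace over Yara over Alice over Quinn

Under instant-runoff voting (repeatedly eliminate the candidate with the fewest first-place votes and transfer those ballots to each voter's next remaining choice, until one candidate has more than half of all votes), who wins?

Grace

Round 1: Grace 7, Alice 6, Emma 16, Yara 0, Quinn 5. Yara eliminated.
Round 2: Grace 7, Alice 6, Emma 16, Quinn 5. Quinn eliminated.
Round 3: Grace 12, Alice 6, Emma 16. Alice eliminated.
Round 4: Grace 18, Emma 16. Grace has a majority (≥18).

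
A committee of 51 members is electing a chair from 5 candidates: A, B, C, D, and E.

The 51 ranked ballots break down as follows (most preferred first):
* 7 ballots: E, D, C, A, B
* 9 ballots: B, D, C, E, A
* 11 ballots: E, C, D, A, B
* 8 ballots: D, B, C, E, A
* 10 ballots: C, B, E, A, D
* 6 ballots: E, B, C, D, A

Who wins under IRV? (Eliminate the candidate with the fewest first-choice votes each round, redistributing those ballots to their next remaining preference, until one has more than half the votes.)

Round 1: A 0, B 9, C 10, D 8, E 24. A eliminated.
Round 2: B 9, C 10, D 8, E 24. D eliminated.
Round 3: B 17, C 10, E 24. C eliminated.
Round 4: B 27, E 24. B has a majority (≥26).

B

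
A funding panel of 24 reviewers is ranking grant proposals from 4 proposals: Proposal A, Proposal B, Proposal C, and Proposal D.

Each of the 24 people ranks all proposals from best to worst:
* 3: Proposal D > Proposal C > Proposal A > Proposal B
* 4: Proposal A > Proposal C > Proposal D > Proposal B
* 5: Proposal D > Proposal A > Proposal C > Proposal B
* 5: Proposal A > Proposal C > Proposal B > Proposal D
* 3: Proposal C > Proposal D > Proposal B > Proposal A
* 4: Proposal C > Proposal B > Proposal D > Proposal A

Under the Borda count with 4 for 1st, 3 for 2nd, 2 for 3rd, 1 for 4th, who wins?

Proposal C

Proposal A: 3×2 + 4×4 + 5×3 + 5×4 + 3×1 + 4×1 = 64
Proposal B: 3×1 + 4×1 + 5×1 + 5×2 + 3×2 + 4×3 = 40
Proposal C: 3×3 + 4×3 + 5×2 + 5×3 + 3×4 + 4×4 = 74
Proposal D: 3×4 + 4×2 + 5×4 + 5×1 + 3×3 + 4×2 = 62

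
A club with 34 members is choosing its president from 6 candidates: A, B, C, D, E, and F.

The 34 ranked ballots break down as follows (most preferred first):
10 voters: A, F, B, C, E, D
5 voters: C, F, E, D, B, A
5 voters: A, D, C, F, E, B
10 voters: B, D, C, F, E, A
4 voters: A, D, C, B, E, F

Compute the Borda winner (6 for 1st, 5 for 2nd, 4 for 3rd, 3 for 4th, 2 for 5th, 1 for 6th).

A: 10×6 + 5×1 + 5×6 + 10×1 + 4×6 = 129
B: 10×4 + 5×2 + 5×1 + 10×6 + 4×3 = 127
C: 10×3 + 5×6 + 5×4 + 10×4 + 4×4 = 136
D: 10×1 + 5×3 + 5×5 + 10×5 + 4×5 = 120
E: 10×2 + 5×4 + 5×2 + 10×2 + 4×2 = 78
F: 10×5 + 5×5 + 5×3 + 10×3 + 4×1 = 124

C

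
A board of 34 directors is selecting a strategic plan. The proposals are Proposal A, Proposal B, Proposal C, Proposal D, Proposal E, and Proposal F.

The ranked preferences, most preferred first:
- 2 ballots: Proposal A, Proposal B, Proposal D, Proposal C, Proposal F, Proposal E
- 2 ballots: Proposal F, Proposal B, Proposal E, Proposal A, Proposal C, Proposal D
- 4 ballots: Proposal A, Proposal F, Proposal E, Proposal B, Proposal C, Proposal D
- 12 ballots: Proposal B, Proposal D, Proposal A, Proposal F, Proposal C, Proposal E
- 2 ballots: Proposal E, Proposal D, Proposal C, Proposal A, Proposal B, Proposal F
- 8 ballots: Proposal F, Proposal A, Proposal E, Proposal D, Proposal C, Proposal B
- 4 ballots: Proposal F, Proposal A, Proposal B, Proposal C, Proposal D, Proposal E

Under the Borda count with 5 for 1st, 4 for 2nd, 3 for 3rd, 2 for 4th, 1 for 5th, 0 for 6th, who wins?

Proposal A

Proposal A: 2×5 + 2×2 + 4×5 + 12×3 + 2×2 + 8×4 + 4×4 = 122
Proposal B: 2×4 + 2×4 + 4×2 + 12×5 + 2×1 + 8×0 + 4×3 = 98
Proposal C: 2×2 + 2×1 + 4×1 + 12×1 + 2×3 + 8×1 + 4×2 = 44
Proposal D: 2×3 + 2×0 + 4×0 + 12×4 + 2×4 + 8×2 + 4×1 = 82
Proposal E: 2×0 + 2×3 + 4×3 + 12×0 + 2×5 + 8×3 + 4×0 = 52
Proposal F: 2×1 + 2×5 + 4×4 + 12×2 + 2×0 + 8×5 + 4×5 = 112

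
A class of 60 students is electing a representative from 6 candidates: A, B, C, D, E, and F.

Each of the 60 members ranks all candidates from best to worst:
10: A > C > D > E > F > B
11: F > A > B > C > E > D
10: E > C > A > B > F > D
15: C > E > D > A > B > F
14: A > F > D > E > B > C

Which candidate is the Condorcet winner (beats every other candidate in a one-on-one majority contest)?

A

A vs B: 60–0
A vs C: 35–25
A vs D: 45–15
A vs E: 35–25
A vs F: 49–11
A beats every other candidate.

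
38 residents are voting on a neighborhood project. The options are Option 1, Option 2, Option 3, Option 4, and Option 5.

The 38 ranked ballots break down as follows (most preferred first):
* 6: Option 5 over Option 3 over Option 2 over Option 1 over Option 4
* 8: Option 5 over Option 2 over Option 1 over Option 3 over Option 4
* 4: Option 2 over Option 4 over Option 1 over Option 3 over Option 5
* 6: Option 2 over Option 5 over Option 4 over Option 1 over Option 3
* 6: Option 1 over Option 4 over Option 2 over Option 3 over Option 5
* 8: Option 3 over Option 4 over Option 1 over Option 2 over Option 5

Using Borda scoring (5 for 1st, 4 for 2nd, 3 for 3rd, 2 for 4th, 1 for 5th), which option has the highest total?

Option 2

Option 1: 6×2 + 8×3 + 4×3 + 6×2 + 6×5 + 8×3 = 114
Option 2: 6×3 + 8×4 + 4×5 + 6×5 + 6×3 + 8×2 = 134
Option 3: 6×4 + 8×2 + 4×2 + 6×1 + 6×2 + 8×5 = 106
Option 4: 6×1 + 8×1 + 4×4 + 6×3 + 6×4 + 8×4 = 104
Option 5: 6×5 + 8×5 + 4×1 + 6×4 + 6×1 + 8×1 = 112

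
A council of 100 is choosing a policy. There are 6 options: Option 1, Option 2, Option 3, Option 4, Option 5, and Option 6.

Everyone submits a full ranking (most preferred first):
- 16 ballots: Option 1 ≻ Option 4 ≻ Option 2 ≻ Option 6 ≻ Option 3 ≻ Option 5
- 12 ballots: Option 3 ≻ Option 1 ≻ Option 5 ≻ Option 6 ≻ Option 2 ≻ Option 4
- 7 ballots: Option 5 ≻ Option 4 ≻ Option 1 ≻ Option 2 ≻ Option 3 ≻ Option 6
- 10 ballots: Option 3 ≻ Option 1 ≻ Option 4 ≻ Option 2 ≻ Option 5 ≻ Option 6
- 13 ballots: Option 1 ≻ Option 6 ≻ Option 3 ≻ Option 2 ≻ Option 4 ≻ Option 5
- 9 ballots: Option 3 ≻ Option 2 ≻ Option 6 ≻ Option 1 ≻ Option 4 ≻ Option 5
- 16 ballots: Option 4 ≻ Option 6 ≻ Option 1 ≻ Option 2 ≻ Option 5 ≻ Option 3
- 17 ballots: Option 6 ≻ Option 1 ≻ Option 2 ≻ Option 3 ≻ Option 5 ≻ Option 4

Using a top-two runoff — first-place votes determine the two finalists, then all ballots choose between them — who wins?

Round 1 first-place votes: Option 1 29, Option 2 0, Option 3 31, Option 4 16, Option 5 7, Option 6 17. Option 3 and Option 1 advance.
Runoff: Option 3 is ranked above Option 1 on 31 ballots, Option 1 above Option 3 on 69.

Option 1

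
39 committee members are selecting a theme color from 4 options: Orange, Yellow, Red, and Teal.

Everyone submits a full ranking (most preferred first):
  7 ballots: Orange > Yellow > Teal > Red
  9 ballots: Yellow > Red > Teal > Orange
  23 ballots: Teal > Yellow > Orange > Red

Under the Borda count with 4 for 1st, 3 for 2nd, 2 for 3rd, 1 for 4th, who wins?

Yellow

Orange: 7×4 + 9×1 + 23×2 = 83
Yellow: 7×3 + 9×4 + 23×3 = 126
Red: 7×1 + 9×3 + 23×1 = 57
Teal: 7×2 + 9×2 + 23×4 = 124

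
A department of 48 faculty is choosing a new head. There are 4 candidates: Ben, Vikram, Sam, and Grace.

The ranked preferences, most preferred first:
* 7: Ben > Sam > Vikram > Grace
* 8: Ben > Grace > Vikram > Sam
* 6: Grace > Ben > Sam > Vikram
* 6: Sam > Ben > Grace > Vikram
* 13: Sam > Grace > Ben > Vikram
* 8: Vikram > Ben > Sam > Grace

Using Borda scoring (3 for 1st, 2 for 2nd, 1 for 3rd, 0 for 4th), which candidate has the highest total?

Ben: 7×3 + 8×3 + 6×2 + 6×2 + 13×1 + 8×2 = 98
Vikram: 7×1 + 8×1 + 6×0 + 6×0 + 13×0 + 8×3 = 39
Sam: 7×2 + 8×0 + 6×1 + 6×3 + 13×3 + 8×1 = 85
Grace: 7×0 + 8×2 + 6×3 + 6×1 + 13×2 + 8×0 = 66

Ben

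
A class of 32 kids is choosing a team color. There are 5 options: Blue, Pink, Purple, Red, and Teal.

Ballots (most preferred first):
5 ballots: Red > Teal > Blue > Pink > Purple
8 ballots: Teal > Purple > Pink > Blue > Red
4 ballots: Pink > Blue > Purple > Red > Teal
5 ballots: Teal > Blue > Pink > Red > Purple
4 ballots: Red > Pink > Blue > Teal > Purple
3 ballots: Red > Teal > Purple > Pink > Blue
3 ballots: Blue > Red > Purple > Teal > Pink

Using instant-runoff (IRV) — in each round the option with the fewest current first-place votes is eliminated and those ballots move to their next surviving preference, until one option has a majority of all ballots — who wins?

Round 1: Blue 3, Pink 4, Purple 0, Red 12, Teal 13. Purple eliminated.
Round 2: Blue 3, Pink 4, Red 12, Teal 13. Blue eliminated.
Round 3: Pink 4, Red 15, Teal 13. Pink eliminated.
Round 4: Red 19, Teal 13. Red has a majority (≥17).

Red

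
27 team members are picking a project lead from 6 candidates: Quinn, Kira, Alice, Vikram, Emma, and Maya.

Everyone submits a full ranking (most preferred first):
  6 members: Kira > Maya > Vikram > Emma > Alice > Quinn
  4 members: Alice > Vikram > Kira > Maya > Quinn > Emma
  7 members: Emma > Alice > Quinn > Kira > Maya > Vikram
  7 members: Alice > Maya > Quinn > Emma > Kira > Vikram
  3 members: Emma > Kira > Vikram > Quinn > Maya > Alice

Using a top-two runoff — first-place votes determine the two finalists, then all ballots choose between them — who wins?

Emma

Round 1 first-place votes: Quinn 0, Kira 6, Alice 11, Vikram 0, Emma 10, Maya 0. Alice and Emma advance.
Runoff: Alice is ranked above Emma on 11 ballots, Emma above Alice on 16.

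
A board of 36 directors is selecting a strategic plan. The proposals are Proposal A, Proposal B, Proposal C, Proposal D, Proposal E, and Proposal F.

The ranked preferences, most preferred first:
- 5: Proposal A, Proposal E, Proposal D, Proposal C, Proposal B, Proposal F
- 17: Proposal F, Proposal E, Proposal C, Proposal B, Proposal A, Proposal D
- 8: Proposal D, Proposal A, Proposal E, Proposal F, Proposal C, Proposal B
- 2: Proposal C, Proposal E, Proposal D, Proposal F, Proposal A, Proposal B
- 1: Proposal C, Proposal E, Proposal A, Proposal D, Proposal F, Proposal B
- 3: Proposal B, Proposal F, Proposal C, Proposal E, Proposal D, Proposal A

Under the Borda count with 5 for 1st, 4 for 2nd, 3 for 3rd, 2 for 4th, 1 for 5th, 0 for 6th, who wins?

Proposal A: 5×5 + 17×1 + 8×4 + 2×1 + 1×3 + 3×0 = 79
Proposal B: 5×1 + 17×2 + 8×0 + 2×0 + 1×0 + 3×5 = 54
Proposal C: 5×2 + 17×3 + 8×1 + 2×5 + 1×5 + 3×3 = 93
Proposal D: 5×3 + 17×0 + 8×5 + 2×3 + 1×2 + 3×1 = 66
Proposal E: 5×4 + 17×4 + 8×3 + 2×4 + 1×4 + 3×2 = 130
Proposal F: 5×0 + 17×5 + 8×2 + 2×2 + 1×1 + 3×4 = 118

Proposal E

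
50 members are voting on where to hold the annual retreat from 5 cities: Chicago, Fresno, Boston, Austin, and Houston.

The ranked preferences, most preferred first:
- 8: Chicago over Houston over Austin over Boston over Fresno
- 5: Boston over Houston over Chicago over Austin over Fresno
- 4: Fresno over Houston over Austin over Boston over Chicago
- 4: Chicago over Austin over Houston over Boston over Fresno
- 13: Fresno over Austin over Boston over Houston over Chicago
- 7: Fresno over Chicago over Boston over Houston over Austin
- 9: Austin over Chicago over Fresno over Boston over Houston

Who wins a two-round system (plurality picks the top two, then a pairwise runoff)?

Chicago

Round 1 first-place votes: Chicago 12, Fresno 24, Boston 5, Austin 9, Houston 0. Fresno and Chicago advance.
Runoff: Fresno is ranked above Chicago on 24 ballots, Chicago above Fresno on 26.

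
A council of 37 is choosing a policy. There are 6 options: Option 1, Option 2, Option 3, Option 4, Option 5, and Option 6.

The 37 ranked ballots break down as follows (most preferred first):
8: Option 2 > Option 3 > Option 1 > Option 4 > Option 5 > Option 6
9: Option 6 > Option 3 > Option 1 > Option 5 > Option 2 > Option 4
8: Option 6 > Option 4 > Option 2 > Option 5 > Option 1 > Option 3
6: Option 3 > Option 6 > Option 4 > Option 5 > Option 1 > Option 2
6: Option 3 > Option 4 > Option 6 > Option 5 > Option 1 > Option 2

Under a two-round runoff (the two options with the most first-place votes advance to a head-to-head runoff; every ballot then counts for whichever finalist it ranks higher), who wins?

Round 1 first-place votes: Option 1 0, Option 2 8, Option 3 12, Option 4 0, Option 5 0, Option 6 17. Option 6 and Option 3 advance.
Runoff: Option 6 is ranked above Option 3 on 17 ballots, Option 3 above Option 6 on 20.

Option 3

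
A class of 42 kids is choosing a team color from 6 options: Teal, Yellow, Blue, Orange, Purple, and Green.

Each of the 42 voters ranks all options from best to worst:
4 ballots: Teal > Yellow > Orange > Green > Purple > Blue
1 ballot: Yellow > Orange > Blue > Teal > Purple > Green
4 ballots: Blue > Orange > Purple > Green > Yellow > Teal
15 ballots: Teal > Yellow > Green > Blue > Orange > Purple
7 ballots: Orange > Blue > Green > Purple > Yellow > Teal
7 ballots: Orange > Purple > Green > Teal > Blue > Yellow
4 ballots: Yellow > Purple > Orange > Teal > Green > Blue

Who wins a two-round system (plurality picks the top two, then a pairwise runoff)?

Round 1 first-place votes: Teal 19, Yellow 5, Blue 4, Orange 14, Purple 0, Green 0. Teal and Orange advance.
Runoff: Teal is ranked above Orange on 19 ballots, Orange above Teal on 23.

Orange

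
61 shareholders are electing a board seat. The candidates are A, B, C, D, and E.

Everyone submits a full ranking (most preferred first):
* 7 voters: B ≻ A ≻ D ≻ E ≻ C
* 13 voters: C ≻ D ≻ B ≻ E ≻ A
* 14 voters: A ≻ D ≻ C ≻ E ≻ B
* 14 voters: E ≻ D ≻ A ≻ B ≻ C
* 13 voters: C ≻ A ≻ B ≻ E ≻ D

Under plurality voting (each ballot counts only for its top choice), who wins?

C

First-place votes: A 14, B 7, C 26, D 0, E 14.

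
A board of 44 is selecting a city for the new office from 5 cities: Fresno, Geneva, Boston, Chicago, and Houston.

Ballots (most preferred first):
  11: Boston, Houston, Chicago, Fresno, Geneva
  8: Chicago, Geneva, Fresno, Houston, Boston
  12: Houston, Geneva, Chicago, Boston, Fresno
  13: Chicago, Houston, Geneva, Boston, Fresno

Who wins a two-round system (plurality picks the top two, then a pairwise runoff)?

Houston

Round 1 first-place votes: Fresno 0, Geneva 0, Boston 11, Chicago 21, Houston 12. Chicago and Houston advance.
Runoff: Chicago is ranked above Houston on 21 ballots, Houston above Chicago on 23.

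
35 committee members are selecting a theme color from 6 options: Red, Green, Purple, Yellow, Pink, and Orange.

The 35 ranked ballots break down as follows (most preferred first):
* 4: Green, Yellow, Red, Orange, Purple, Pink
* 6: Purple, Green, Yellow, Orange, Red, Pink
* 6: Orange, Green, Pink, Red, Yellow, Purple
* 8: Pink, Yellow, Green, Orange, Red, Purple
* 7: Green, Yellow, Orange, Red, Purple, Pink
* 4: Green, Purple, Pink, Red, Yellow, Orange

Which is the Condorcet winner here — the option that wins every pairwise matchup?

Green

Green vs Red: 35–0
Green vs Purple: 29–6
Green vs Yellow: 27–8
Green vs Pink: 27–8
Green vs Orange: 29–6
Green beats every other option.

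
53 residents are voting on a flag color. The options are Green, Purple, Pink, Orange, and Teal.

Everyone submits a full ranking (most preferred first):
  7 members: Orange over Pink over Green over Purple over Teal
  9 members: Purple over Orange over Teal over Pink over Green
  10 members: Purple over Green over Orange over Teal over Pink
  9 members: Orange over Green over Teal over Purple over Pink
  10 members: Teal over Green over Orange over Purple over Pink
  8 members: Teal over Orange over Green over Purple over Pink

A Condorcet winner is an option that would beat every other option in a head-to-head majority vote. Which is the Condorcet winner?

Orange vs Green: 33–20
Orange vs Purple: 34–19
Orange vs Pink: 53–0
Orange vs Teal: 35–18
Orange beats every other option.

Orange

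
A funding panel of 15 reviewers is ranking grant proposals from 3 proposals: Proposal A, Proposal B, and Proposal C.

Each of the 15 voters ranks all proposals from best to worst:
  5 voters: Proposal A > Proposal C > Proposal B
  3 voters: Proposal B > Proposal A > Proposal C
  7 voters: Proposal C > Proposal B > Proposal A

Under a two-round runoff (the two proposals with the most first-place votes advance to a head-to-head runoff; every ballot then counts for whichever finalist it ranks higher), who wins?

Proposal A

Round 1 first-place votes: Proposal A 5, Proposal B 3, Proposal C 7. Proposal C and Proposal A advance.
Runoff: Proposal C is ranked above Proposal A on 7 ballots, Proposal A above Proposal C on 8.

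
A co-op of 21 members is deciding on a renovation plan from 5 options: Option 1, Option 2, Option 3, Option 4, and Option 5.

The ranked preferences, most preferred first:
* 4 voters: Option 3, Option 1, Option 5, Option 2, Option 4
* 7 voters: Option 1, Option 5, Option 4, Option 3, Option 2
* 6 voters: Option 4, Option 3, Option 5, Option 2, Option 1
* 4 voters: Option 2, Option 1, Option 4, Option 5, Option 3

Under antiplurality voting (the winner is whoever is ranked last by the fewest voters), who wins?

Last-place votes: Option 1 6, Option 2 7, Option 3 4, Option 4 4, Option 5 0.

Option 5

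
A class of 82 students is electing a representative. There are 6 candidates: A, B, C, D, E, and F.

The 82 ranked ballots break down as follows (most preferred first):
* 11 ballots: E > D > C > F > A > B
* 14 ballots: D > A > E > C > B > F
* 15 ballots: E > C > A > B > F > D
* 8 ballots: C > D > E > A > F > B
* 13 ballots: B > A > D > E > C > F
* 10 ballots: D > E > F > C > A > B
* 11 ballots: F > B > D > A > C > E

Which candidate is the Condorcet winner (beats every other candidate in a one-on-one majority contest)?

D vs A: 54–28
D vs B: 43–39
D vs C: 59–23
D vs E: 56–26
D vs F: 56–26
D beats every other candidate.

D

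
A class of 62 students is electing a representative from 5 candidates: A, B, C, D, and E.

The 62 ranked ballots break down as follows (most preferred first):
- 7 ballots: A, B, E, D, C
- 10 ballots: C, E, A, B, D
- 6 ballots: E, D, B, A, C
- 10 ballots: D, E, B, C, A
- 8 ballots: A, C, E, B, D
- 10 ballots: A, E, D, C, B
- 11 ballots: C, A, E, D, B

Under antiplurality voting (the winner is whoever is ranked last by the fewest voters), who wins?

Last-place votes: A 10, B 21, C 13, D 18, E 0.

E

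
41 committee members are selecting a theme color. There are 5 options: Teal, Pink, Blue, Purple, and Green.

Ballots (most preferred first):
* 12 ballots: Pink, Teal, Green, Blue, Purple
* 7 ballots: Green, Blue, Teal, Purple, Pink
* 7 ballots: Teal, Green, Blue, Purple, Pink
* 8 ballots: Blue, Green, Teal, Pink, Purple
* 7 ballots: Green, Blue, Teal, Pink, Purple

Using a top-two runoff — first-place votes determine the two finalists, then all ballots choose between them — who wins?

Green

Round 1 first-place votes: Teal 7, Pink 12, Blue 8, Purple 0, Green 14. Green and Pink advance.
Runoff: Green is ranked above Pink on 29 ballots, Pink above Green on 12.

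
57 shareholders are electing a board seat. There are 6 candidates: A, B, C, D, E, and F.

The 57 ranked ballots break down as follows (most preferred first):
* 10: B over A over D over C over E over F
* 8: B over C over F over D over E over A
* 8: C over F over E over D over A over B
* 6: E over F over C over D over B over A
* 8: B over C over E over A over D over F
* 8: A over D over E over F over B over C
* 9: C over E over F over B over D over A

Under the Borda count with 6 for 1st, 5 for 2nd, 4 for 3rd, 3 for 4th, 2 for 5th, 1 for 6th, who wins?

A: 10×5 + 8×1 + 8×2 + 6×1 + 8×3 + 8×6 + 9×1 = 161
B: 10×6 + 8×6 + 8×1 + 6×2 + 8×6 + 8×2 + 9×3 = 219
C: 10×3 + 8×5 + 8×6 + 6×4 + 8×5 + 8×1 + 9×6 = 244
D: 10×4 + 8×3 + 8×3 + 6×3 + 8×2 + 8×5 + 9×2 = 180
E: 10×2 + 8×2 + 8×4 + 6×6 + 8×4 + 8×4 + 9×5 = 213
F: 10×1 + 8×4 + 8×5 + 6×5 + 8×1 + 8×3 + 9×4 = 180

C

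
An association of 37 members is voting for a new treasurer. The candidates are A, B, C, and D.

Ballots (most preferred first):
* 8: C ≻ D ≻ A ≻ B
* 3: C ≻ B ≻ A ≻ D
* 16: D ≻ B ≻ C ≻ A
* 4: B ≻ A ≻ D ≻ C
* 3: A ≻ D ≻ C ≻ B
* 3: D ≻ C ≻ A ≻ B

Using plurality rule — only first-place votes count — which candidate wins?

D

First-place votes: A 3, B 4, C 11, D 19.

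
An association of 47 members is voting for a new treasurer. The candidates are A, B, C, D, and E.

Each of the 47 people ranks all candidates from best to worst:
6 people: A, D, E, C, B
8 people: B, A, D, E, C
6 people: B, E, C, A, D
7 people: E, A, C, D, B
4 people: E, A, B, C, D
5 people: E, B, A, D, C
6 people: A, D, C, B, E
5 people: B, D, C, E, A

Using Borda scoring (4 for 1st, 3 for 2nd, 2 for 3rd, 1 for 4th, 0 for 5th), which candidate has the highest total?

A: 6×4 + 8×3 + 6×1 + 7×3 + 4×3 + 5×2 + 6×4 + 5×0 = 121
B: 6×0 + 8×4 + 6×4 + 7×0 + 4×2 + 5×3 + 6×1 + 5×4 = 105
C: 6×1 + 8×0 + 6×2 + 7×2 + 4×1 + 5×0 + 6×2 + 5×2 = 58
D: 6×3 + 8×2 + 6×0 + 7×1 + 4×0 + 5×1 + 6×3 + 5×3 = 79
E: 6×2 + 8×1 + 6×3 + 7×4 + 4×4 + 5×4 + 6×0 + 5×1 = 107

A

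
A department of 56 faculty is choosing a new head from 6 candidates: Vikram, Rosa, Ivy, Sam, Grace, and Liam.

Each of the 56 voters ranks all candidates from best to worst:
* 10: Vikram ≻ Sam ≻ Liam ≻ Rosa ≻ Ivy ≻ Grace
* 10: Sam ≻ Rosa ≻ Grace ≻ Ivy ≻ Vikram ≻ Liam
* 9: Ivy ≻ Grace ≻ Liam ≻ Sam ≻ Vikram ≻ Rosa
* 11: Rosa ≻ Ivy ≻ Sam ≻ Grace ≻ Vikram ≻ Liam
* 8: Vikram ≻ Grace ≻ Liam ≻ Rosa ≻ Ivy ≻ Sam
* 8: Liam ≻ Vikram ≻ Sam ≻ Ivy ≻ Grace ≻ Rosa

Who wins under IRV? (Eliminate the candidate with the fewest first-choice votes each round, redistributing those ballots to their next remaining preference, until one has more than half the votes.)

Sam

Round 1: Vikram 18, Rosa 11, Ivy 9, Sam 10, Grace 0, Liam 8. Grace eliminated.
Round 2: Vikram 18, Rosa 11, Ivy 9, Sam 10, Liam 8. Liam eliminated.
Round 3: Vikram 26, Rosa 11, Ivy 9, Sam 10. Ivy eliminated.
Round 4: Vikram 26, Rosa 11, Sam 19. Rosa eliminated.
Round 5: Vikram 26, Sam 30. Sam has a majority (≥29).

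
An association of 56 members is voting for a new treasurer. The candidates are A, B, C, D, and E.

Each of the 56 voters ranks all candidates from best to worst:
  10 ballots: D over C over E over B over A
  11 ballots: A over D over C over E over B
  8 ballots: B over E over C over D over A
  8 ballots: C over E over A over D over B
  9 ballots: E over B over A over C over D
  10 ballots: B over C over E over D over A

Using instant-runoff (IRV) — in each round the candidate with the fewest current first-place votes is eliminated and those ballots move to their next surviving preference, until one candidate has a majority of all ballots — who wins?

Round 1: A 11, B 18, C 8, D 10, E 9. C eliminated.
Round 2: A 11, B 18, D 10, E 17. D eliminated.
Round 3: A 11, B 18, E 27. A eliminated.
Round 4: B 18, E 38. E has a majority (≥29).

E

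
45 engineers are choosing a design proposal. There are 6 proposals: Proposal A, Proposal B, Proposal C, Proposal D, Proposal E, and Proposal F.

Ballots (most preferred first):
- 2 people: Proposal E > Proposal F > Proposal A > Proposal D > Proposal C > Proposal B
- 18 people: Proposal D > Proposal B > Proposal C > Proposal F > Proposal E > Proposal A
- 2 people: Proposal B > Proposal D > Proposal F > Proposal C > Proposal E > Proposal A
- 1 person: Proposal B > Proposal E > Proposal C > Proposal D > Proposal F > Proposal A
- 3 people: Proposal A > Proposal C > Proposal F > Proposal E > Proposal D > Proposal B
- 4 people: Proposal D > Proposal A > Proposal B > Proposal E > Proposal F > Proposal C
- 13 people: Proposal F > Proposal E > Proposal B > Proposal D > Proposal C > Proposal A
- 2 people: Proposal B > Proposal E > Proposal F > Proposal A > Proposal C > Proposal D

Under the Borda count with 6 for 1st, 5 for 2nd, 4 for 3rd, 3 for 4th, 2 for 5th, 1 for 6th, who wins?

Proposal D

Proposal A: 2×4 + 18×1 + 2×1 + 1×1 + 3×6 + 4×5 + 13×1 + 2×3 = 86
Proposal B: 2×1 + 18×5 + 2×6 + 1×6 + 3×1 + 4×4 + 13×4 + 2×6 = 193
Proposal C: 2×2 + 18×4 + 2×3 + 1×4 + 3×5 + 4×1 + 13×2 + 2×2 = 135
Proposal D: 2×3 + 18×6 + 2×5 + 1×3 + 3×2 + 4×6 + 13×3 + 2×1 = 198
Proposal E: 2×6 + 18×2 + 2×2 + 1×5 + 3×3 + 4×3 + 13×5 + 2×5 = 153
Proposal F: 2×5 + 18×3 + 2×4 + 1×2 + 3×4 + 4×2 + 13×6 + 2×4 = 180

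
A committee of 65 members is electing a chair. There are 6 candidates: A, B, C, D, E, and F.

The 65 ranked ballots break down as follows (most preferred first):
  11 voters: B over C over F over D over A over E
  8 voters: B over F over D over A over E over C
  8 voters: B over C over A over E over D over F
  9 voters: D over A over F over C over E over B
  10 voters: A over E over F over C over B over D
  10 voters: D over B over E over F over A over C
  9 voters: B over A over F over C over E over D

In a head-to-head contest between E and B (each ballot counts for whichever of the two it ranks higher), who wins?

E is ranked above B on 19 ballots; B above E on 46.

B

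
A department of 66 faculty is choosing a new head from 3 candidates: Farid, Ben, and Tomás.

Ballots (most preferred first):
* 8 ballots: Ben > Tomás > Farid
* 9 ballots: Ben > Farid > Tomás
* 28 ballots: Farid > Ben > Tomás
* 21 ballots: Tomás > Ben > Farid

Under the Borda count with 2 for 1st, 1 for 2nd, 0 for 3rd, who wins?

Ben

Farid: 8×0 + 9×1 + 28×2 + 21×0 = 65
Ben: 8×2 + 9×2 + 28×1 + 21×1 = 83
Tomás: 8×1 + 9×0 + 28×0 + 21×2 = 50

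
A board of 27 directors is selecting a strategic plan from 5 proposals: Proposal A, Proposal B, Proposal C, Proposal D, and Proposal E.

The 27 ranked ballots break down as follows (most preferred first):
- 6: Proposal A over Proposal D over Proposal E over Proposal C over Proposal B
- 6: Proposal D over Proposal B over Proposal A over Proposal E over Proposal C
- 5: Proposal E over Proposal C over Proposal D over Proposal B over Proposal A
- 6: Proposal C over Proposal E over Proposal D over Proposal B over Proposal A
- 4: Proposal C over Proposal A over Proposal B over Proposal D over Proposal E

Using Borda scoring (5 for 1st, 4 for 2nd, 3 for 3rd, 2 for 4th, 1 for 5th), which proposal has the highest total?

Proposal D

Proposal A: 6×5 + 6×3 + 5×1 + 6×1 + 4×4 = 75
Proposal B: 6×1 + 6×4 + 5×2 + 6×2 + 4×3 = 64
Proposal C: 6×2 + 6×1 + 5×4 + 6×5 + 4×5 = 88
Proposal D: 6×4 + 6×5 + 5×3 + 6×3 + 4×2 = 95
Proposal E: 6×3 + 6×2 + 5×5 + 6×4 + 4×1 = 83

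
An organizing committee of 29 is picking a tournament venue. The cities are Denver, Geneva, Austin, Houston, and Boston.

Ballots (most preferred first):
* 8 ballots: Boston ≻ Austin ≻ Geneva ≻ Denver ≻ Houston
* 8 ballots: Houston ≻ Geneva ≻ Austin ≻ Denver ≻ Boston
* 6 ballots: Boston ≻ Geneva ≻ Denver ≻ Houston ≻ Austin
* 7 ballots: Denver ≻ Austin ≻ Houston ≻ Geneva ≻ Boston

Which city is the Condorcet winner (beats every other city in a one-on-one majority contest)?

Austin

Austin vs Denver: 16–13
Austin vs Geneva: 15–14
Austin vs Houston: 15–14
Austin vs Boston: 15–14
Austin beats every other city.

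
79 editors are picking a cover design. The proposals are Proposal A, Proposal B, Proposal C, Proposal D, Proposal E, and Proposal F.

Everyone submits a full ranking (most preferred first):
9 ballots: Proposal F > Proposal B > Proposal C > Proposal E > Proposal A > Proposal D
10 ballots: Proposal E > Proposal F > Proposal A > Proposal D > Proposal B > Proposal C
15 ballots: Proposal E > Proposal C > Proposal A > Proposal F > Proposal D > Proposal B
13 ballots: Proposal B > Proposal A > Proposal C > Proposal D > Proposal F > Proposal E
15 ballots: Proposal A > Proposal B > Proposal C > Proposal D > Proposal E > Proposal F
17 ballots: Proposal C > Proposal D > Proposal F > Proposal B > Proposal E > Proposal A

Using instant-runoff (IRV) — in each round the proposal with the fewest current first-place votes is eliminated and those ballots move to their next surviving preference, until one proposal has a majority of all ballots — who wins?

Proposal B

Round 1: Proposal A 15, Proposal B 13, Proposal C 17, Proposal D 0, Proposal E 25, Proposal F 9. Proposal D eliminated.
Round 2: Proposal A 15, Proposal B 13, Proposal C 17, Proposal E 25, Proposal F 9. Proposal F eliminated.
Round 3: Proposal A 15, Proposal B 22, Proposal C 17, Proposal E 25. Proposal A eliminated.
Round 4: Proposal B 37, Proposal C 17, Proposal E 25. Proposal C eliminated.
Round 5: Proposal B 54, Proposal E 25. Proposal B has a majority (≥40).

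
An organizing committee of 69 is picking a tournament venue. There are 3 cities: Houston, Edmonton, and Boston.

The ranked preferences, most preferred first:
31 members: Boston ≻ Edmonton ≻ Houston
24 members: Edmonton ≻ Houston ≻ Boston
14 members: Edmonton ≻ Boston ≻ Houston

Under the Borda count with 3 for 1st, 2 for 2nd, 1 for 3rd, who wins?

Edmonton

Houston: 31×1 + 24×2 + 14×1 = 93
Edmonton: 31×2 + 24×3 + 14×3 = 176
Boston: 31×3 + 24×1 + 14×2 = 145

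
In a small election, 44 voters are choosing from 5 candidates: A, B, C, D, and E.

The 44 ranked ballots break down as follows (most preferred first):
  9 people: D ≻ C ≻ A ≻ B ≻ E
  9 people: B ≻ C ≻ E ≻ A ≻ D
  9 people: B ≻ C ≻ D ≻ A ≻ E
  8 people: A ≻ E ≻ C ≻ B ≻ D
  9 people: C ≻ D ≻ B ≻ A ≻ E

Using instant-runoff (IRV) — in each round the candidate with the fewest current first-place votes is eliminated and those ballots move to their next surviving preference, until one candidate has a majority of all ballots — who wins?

C

Round 1: A 8, B 18, C 9, D 9, E 0. E eliminated.
Round 2: A 8, B 18, C 9, D 9. A eliminated.
Round 3: B 18, C 17, D 9. D eliminated.
Round 4: B 18, C 26. C has a majority (≥23).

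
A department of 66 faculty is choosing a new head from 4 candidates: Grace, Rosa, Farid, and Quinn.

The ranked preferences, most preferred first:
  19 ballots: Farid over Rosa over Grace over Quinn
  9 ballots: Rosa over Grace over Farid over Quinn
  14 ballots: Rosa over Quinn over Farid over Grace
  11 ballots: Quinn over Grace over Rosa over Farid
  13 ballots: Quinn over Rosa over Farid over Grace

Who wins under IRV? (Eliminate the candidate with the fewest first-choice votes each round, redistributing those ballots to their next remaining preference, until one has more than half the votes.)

Rosa

Round 1: Grace 0, Rosa 23, Farid 19, Quinn 24. Grace eliminated.
Round 2: Rosa 23, Farid 19, Quinn 24. Farid eliminated.
Round 3: Rosa 42, Quinn 24. Rosa has a majority (≥34).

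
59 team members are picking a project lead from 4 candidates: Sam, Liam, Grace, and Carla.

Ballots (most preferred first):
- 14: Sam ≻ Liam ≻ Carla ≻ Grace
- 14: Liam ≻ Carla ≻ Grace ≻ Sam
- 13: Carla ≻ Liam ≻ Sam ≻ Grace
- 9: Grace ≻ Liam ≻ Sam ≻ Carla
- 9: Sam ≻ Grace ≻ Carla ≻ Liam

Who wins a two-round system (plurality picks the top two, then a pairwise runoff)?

Liam

Round 1 first-place votes: Sam 23, Liam 14, Grace 9, Carla 13. Sam and Liam advance.
Runoff: Sam is ranked above Liam on 23 ballots, Liam above Sam on 36.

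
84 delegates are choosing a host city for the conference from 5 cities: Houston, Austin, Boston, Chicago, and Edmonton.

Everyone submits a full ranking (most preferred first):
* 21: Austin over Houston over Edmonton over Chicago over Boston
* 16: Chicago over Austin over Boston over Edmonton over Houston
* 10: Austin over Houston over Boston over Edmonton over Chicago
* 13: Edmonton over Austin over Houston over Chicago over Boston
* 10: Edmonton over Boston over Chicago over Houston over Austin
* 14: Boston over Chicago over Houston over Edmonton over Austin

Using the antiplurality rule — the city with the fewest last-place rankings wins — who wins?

Last-place votes: Houston 16, Austin 24, Boston 34, Chicago 10, Edmonton 0.

Edmonton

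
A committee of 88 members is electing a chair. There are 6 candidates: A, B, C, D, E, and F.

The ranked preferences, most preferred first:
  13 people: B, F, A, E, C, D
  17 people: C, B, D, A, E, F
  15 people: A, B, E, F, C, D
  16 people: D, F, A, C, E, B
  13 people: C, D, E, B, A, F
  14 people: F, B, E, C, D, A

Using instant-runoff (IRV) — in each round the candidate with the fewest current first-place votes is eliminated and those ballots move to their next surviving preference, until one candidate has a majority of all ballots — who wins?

Round 1: A 15, B 13, C 30, D 16, E 0, F 14. E eliminated.
Round 2: A 15, B 13, C 30, D 16, F 14. B eliminated.
Round 3: A 15, C 30, D 16, F 27. A eliminated.
Round 4: C 30, D 16, F 42. D eliminated.
Round 5: C 30, F 58. F has a majority (≥45).

F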